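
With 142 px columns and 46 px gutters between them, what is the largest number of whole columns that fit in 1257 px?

6 columns

6 columns: 6·142 + 5·46 = 1082 px ≤ 1257.
7 columns: 1270 px > 1257. So 6.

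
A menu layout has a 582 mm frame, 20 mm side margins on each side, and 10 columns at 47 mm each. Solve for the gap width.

8 mm

Inside the margins: 582 − 40 = 542 mm.
10·47 + 9g = 542 → 9g = 72 → g = 8 mm.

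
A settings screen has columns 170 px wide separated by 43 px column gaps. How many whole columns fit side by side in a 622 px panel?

3 columns: 3·170 + 2·43 = 596 px ≤ 622.
4 columns: 809 px > 622. So 3.

3 columns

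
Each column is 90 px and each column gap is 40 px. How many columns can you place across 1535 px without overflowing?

Each extra column adds 90 + 40 = 130 px.
(1535 + 40) / 130 = 12.12, so 12 columns fit.

12 columns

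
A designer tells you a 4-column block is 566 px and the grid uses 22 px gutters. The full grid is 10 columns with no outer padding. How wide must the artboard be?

566 − 3·22 = 500; ÷4 gives c = 125 px.
Total width: 10·125 + 9·22 = 1448 px.

1448 px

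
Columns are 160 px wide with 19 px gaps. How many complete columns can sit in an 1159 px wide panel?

6 columns

k columns need k·160 + (k−1)·19 = k·179 − 19.
k·179 − 19 ≤ 1159 → k ≤ 1178 / 179 ≈ 6.58, so k = 6.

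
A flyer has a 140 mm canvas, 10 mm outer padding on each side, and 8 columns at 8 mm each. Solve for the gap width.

8 mm

Inside the margins: 140 − 20 = 120 mm.
8·8 + 7g = 120 → 7g = 56 → g = 8 mm.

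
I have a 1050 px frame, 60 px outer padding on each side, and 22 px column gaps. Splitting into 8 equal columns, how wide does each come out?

97 px

Content width = 1050 − 2·60 = 930 px.
Subtracting 7 column gaps of 22 leaves 776 for 8 columns, so c = 97 px.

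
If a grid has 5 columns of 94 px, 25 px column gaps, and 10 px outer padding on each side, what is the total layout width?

Adding margins, columns and gutters: 20 + 470 + 100 = 590 px.

590 px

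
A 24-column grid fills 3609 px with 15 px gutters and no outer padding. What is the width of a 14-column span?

2099 px

24 columns + 23 gutters: 24c + 23·15 = 3609.
24c = 3609 − 345 = 3264, so c = 136 px.
14 columns plus 13 gutters: 1904 + 195 = 2099 px.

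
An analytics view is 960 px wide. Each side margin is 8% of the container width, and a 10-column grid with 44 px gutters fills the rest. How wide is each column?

41.04 px

960 × (1 − 2·8%) = 960 × 84% = 806.4 px for the columns.
10 columns + 9 gutters: 10c + 9·44 = 806.4.
10c = 806.4 − 396 = 410.4, so c = 41.04 px.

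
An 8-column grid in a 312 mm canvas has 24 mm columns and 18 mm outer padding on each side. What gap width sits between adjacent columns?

Inside the margins: 312 − 36 = 276 mm.
8 columns take 8·24 = 192 mm; remaining 84 splits into 7 gaps.
g = 84 / 7 = 12 mm.

12 mm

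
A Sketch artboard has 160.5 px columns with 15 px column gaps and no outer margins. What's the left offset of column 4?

526.5 px

Before column 4: 3 columns + 3 column gaps.
Offset = 3·(160.5 + 15) = 3·175.5 = 526.5 px.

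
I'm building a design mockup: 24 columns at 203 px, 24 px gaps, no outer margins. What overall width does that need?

Frame = 24·203 + 23·24 = 4872 + 552 = 5424 px.

5424 px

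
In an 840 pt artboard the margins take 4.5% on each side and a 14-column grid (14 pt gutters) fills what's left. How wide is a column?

Each margin = 4.5% of 840 = 37.8 pt; content = 840 − 2·37.8 = 764.4 pt.
Subtracting 13 gutters of 14 leaves 582.4 for 14 columns, so c = 41.6 pt.

41.6 pt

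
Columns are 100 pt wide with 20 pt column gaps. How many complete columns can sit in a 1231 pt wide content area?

10 columns: 10·100 + 9·20 = 1180 pt ≤ 1231.
11 columns: 1300 pt > 1231. So 10.

10 columns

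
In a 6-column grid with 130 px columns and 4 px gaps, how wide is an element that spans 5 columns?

Span of 5: 5·130 + 4·4 = 650 + 16 = 666 px.

666 px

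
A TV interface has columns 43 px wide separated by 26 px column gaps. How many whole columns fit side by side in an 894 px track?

13 columns

Each extra column adds 43 + 26 = 69 px.
(894 + 26) / 69 = 13.33, so 13 columns fit.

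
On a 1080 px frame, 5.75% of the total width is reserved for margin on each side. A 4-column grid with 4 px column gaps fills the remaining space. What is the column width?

235.95 px

1080 × (1 − 2·5.75%) = 1080 × 88.5% = 955.8 px for the columns.
4 columns + 3 column gaps: 4c + 3·4 = 955.8.
4c = 955.8 − 12 = 943.8, so c = 235.95 px.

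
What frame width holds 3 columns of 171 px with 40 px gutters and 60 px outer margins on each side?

Total width: 2·60 + 3·171 + 2·40 = 713 px.

713 px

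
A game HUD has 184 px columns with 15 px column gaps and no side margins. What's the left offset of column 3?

398 px

No margin, so column 3 starts at 2·(column + gutter) = 2·199 = 398 px.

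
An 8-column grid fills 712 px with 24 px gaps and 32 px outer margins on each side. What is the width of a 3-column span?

Take off 64 px of margins, leaving 648 px.
648 − 7·24 = 480; ÷8 gives c = 60 px.
3 columns plus 2 gaps: 180 + 48 = 228 px.

228 px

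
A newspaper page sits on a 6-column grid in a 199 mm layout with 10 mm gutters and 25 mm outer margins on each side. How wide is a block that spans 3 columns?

69.5 mm

Content width = 199 − 2·25 = 149 mm.
6c + 5·10 = 149 → 6c = 99 → c = 16.5 mm.
Span of 3: 3·16.5 + 2·10 = 49.5 + 20 = 69.5 mm.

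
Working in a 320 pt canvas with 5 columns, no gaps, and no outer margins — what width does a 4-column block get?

256 pt

5c = 320 → c = 64 pt.
With no gaps, 4 columns span 4·64 = 256 pt.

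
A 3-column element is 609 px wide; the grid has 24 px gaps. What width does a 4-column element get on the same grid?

609 − 2·24 = 561; ÷3 gives c = 187 px.
4-column span = 4·187 + 3·24 = 820 px.

820 px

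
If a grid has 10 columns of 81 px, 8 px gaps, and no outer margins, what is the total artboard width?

Artboard = 10·81 + 9·8 = 810 + 72 = 882 px.

882 px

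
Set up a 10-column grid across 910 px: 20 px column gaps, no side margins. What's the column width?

73 px

10c + 9·20 = 910 → 10c = 730 → c = 73 px.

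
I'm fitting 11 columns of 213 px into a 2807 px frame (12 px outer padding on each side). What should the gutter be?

44 px

Content width = 2807 − 2·12 = 2783 px.
Columns use 2343 px, leaving 440 px across 10 gutters = 44 px each.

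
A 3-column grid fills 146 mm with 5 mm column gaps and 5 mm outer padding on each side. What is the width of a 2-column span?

Content width = 146 − 2·5 = 136 mm.
Subtracting 2 column gaps of 5 leaves 126 for 3 columns, so c = 42 mm.
Span of 2: 2·42 + 1·5 = 84 + 5 = 89 mm.

89 mm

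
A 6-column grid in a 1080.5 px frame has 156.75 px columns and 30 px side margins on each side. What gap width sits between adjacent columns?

Subtract both margins: 1080.5 − 2·30 = 1020.5 px.
6 columns take 6·156.75 = 940.5 px; remaining 80 splits into 5 gaps.
g = 80 / 5 = 16 px.

16 px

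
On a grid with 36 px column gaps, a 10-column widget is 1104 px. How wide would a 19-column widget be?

2130 px

1104 − 9·36 = 780; ÷10 gives c = 78 px.
19-column span = 19·78 + 18·36 = 2130 px.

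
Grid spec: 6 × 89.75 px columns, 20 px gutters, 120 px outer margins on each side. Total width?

Adding margins, columns and gutters: 240 + 538.5 + 100 = 878.5 px.

878.5 px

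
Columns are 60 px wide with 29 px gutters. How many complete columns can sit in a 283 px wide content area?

3 columns

Each extra column adds 60 + 29 = 89 px.
(283 + 29) / 89 = 3.51, so 3 columns fit.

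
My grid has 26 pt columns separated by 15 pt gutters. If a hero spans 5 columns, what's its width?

5-column span = 5·26 + 4·15 = 190 pt.

190 pt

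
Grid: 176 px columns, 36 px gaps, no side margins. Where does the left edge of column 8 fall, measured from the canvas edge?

No margin, so column 8 starts at 7·(column + gutter) = 7·212 = 1484 px.

1484 px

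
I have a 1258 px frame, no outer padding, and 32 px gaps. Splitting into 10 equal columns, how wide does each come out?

10c + 9·32 = 1258 → 10c = 970 → c = 97 px.

97 px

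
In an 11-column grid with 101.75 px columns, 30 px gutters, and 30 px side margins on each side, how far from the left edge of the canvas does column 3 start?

Before column 3: the margin + 2 columns + 2 gutters.
Offset = 30 + 2·(101.75 + 30) = 30 + 263.5 = 293.5 px.

293.5 px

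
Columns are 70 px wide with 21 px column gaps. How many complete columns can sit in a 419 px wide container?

Each extra column adds 70 + 21 = 91 px.
(419 + 21) / 91 = 4.84, so 4 columns fit.

4 columns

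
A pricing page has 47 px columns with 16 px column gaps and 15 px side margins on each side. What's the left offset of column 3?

141 px

Each column+gutter stride is 63 px; 2 of them past the 15 px margin is 15 + 126 = 141 px.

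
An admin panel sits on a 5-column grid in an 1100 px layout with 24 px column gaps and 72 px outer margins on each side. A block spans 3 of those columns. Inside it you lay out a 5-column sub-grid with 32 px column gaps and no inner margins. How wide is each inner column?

87.2 px

Take off 144 px of margins, leaving 956 px.
Subtracting 4 column gaps of 24 leaves 860 for 5 columns, so c = 172 px.
3 columns plus 2 column gaps: 516 + 48 = 564 px.
5 columns + 4 column gaps: 5d + 4·32 = 564.
5d = 564 − 128 = 436, so d = 87.2 px.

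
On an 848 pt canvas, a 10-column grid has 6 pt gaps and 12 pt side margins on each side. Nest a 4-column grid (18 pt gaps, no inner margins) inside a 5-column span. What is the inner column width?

88.75 pt

Outer content = 848 − 2·12 = 824 pt.
Subtracting 9 gaps of 6 leaves 770 for 10 columns, so c = 77 pt.
5-column span = 5·77 + 4·6 = 409 pt.
409 − 3·18 = 355; ÷4 gives d = 88.75 pt.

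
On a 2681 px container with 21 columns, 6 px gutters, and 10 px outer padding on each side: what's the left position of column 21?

Content = 2681 − 2·10 = 2661 px.
21 columns + 20 gutters: 21c + 20·6 = 2661.
21c = 2661 − 120 = 2541, so c = 121 px.
Column 21 starts at margin + 20·(column + gutter) = 10 + 20·127 = 2550 px.

2550 px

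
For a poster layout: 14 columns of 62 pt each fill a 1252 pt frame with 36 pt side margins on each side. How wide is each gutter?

Inside the margins: 1252 − 72 = 1180 pt.
Columns use 868 pt, leaving 312 pt across 13 gutters = 24 pt each.

24 pt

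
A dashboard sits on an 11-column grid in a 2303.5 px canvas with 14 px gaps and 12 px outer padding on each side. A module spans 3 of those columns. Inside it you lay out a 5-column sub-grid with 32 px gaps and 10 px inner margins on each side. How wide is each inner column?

Take off 24 px of margins, leaving 2279.5 px.
11 columns + 10 gaps: 11c + 10·14 = 2279.5.
11c = 2279.5 − 140 = 2139.5, so c = 194.5 px.
Span of 3: 3·194.5 + 2·14 = 583.5 + 28 = 611.5 px.
Inner content = 611.5 − 2·10 = 591.5 px.
5d + 4·32 = 591.5 → 5d = 463.5 → d = 92.7 px.

92.7 px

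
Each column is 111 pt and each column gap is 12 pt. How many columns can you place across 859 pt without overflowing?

k columns need k·111 + (k−1)·12 = k·123 − 12.
k·123 − 12 ≤ 859 → k ≤ 871 / 123 ≈ 7.08, so k = 7.

7 columns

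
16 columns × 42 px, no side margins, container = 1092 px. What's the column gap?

28 px

16 columns take 16·42 = 672 px; remaining 420 splits into 15 column gaps.
g = 420 / 15 = 28 px.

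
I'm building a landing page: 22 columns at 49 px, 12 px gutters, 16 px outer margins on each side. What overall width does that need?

Adding margins, columns and gutters: 32 + 1078 + 252 = 1362 px.

1362 px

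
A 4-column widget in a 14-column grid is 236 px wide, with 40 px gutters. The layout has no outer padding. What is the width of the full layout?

236 − 3·40 = 116; ÷4 gives c = 29 px.
Layout = 14·29 + 13·40 = 406 + 520 = 926 px.

926 px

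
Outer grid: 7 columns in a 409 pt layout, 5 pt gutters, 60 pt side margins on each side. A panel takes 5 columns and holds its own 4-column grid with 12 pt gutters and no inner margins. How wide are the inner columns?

Take off 120 pt of margins, leaving 289 pt.
7 columns + 6 gutters: 7c + 6·5 = 289.
7c = 289 − 30 = 259, so c = 37 pt.
Span of 5: 5·37 + 4·5 = 185 + 20 = 205 pt.
4 columns + 3 gutters: 4d + 3·12 = 205.
4d = 205 − 36 = 169, so d = 42.25 pt.

42.25 pt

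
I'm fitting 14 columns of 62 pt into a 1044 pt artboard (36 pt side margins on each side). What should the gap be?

Subtract both margins: 1044 − 2·36 = 972 pt.
Columns use 868 pt, leaving 104 pt across 13 gaps = 8 pt each.

8 pt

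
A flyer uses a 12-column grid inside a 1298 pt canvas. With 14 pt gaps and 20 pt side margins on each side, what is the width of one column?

Content width = 1298 − 2·20 = 1258 pt.
Subtracting 11 gaps of 14 leaves 1104 for 12 columns, so c = 92 pt.

92 pt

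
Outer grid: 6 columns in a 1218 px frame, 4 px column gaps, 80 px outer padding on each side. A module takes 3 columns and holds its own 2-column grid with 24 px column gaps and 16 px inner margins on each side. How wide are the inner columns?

235.5 px

Subtract both margins: 1218 − 2·80 = 1058 px.
6 columns + 5 column gaps: 6c + 5·4 = 1058.
6c = 1058 − 20 = 1038, so c = 173 px.
3-column span = 3·173 + 2·4 = 527 px.
Inner content = 527 − 2·16 = 495 px.
2 columns + 1 column gap: 2d + 1·24 = 495.
2d = 495 − 24 = 471, so d = 235.5 px.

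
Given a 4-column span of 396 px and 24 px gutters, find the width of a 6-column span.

4c + 3·24 = 396 → 4c = 324 → c = 81 px.
6 columns plus 5 gutters: 486 + 120 = 606 px.

606 px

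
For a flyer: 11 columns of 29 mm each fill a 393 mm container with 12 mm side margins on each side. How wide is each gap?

5 mm

Content width = 393 − 2·12 = 369 mm.
Columns use 319 mm, leaving 50 mm across 10 gaps = 5 mm each.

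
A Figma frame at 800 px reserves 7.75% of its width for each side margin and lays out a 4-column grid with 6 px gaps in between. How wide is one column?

164.5 px

800 × (1 − 2·7.75%) = 800 × 84.5% = 676 px for the columns.
Subtracting 3 gaps of 6 leaves 658 for 4 columns, so c = 164.5 px.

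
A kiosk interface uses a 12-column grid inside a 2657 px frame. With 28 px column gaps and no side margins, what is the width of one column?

195.75 px

2657 − 11·28 = 2349; ÷12 gives c = 195.75 px.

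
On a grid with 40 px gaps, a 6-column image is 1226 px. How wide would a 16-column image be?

3336 px

Subtracting 5 gaps of 40 leaves 1026 for 6 columns, so c = 171 px.
Span of 16: 16·171 + 15·40 = 2736 + 600 = 3336 px.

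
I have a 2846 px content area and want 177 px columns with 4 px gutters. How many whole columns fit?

15 columns

15 columns: 15·177 + 14·4 = 2711 px ≤ 2846.
16 columns: 2892 px > 2846. So 15.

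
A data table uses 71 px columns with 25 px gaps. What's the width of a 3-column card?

Span of 3: 3·71 + 2·25 = 213 + 50 = 263 px.

263 px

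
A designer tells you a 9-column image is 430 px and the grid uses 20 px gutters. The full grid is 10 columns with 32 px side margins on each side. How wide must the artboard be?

544 px

430 − 8·20 = 270; ÷9 gives c = 30 px.
Total width: 2·32 + 10·30 + 9·20 = 544 px.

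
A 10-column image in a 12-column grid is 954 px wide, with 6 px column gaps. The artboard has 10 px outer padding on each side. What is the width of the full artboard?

954 − 9·6 = 900; ÷10 gives c = 90 px.
Artboard = 2·10 + 12·90 + 11·6 = 20 + 1080 + 66 = 1166 px.

1166 px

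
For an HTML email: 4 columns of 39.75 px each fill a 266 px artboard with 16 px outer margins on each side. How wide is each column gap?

Subtract both margins: 266 − 2·16 = 234 px.
4 columns take 4·39.75 = 159 px; remaining 75 splits into 3 column gaps.
g = 75 / 3 = 25 px.

25 px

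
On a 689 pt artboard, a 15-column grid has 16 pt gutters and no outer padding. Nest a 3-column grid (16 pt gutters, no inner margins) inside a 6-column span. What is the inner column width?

78 pt

689 − 14·16 = 465; ÷15 gives c = 31 pt.
6 columns plus 5 gutters: 186 + 80 = 266 pt.
3d + 2·16 = 266 → 3d = 234 → d = 78 pt.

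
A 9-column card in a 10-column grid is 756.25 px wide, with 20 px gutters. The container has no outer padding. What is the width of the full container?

842.5 px

9c + 8·20 = 756.25 → 9c = 596.25 → c = 66.25 px.
Total width: 10·66.25 + 9·20 = 842.5 px.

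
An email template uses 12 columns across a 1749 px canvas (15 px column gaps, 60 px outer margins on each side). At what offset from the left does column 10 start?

1293 px

Take off 120 px of margins, leaving 1629 px.
1629 − 11·15 = 1464; ÷12 gives c = 122 px.
Column 10 starts at margin + 9·(column + gutter) = 60 + 9·137 = 1293 px.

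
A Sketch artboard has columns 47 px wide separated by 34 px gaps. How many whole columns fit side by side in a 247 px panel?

3 columns

k columns need k·47 + (k−1)·34 = k·81 − 34.
k·81 − 34 ≤ 247 → k ≤ 281 / 81 ≈ 3.47, so k = 3.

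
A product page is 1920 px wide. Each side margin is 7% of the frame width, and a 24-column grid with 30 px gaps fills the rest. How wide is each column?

40.05 px

1920 × (1 − 2·7%) = 1920 × 86% = 1651.2 px for the columns.
24c + 23·30 = 1651.2 → 24c = 961.2 → c = 40.05 px.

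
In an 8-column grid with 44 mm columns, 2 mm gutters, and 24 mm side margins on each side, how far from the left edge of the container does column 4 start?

Before column 4: the margin + 3 columns + 3 gutters.
Offset = 24 + 3·(44 + 2) = 24 + 138 = 162 mm.

162 mm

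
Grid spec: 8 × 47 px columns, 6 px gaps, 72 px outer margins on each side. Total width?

562 px

Layout = 2·72 + 8·47 + 7·6 = 144 + 376 + 42 = 562 px.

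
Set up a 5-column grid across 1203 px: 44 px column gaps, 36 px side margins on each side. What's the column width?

Content width = 1203 − 2·36 = 1131 px.
5c + 4·44 = 1131 → 5c = 955 → c = 191 px.

191 px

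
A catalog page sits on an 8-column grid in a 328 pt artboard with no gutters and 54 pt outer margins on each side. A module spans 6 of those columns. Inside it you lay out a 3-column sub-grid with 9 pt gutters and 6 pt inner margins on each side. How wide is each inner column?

45 pt

Subtract both margins: 328 − 2·54 = 220 pt.
With no gutters, each column is 220/8 = 27.5 pt.
With no gutters, 6 columns span 6·27.5 = 165 pt.
Inner content = 165 − 2·6 = 153 pt.
Subtracting 2 gutters of 9 leaves 135 for 3 columns, so d = 45 pt.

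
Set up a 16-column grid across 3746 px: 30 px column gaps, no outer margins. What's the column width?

Subtracting 15 column gaps of 30 leaves 3296 for 16 columns, so c = 206 px.

206 px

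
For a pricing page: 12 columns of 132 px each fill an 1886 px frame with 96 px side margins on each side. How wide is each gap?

Take off 192 px of margins, leaving 1694 px.
12 columns take 12·132 = 1584 px; remaining 110 splits into 11 gaps.
g = 110 / 11 = 10 px.

10 px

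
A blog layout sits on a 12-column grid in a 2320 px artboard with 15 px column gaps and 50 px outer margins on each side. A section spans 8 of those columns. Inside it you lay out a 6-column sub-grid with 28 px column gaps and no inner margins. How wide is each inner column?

Subtract both margins: 2320 − 2·50 = 2220 px.
Subtracting 11 column gaps of 15 leaves 2055 for 12 columns, so c = 171.25 px.
8 columns plus 7 column gaps: 1370 + 105 = 1475 px.
6d + 5·28 = 1475 → 6d = 1335 → d = 222.5 px.

222.5 px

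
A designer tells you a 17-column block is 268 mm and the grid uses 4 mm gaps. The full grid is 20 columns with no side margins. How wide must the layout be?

316 mm

268 − 16·4 = 204; ÷17 gives c = 12 mm.
Total width: 20·12 + 19·4 = 316 mm.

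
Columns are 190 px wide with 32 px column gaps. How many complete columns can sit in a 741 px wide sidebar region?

3 columns: 3·190 + 2·32 = 634 px ≤ 741.
4 columns: 856 px > 741. So 3.

3 columns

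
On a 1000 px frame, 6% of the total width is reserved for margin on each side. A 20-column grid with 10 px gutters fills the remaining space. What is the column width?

34.5 px

Each margin = 6% of 1000 = 60 px; content = 1000 − 2·60 = 880 px.
20 columns + 19 gutters: 20c + 19·10 = 880.
20c = 880 − 190 = 690, so c = 34.5 px.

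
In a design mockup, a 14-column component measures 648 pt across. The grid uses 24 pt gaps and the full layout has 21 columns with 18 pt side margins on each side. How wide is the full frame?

648 − 13·24 = 336; ÷14 gives c = 24 pt.
Adding margins, columns and gutters: 36 + 504 + 480 = 1020 pt.

1020 pt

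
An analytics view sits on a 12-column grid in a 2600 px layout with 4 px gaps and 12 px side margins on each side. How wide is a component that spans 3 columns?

641 px

Subtract both margins: 2600 − 2·12 = 2576 px.
Subtracting 11 gaps of 4 leaves 2532 for 12 columns, so c = 211 px.
3-column span = 3·211 + 2·4 = 641 px.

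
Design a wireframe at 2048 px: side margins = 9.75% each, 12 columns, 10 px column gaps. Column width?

128.22 px

Each margin = 9.75% of 2048 = 199.68 px; content = 2048 − 2·199.68 = 1648.64 px.
Subtracting 11 column gaps of 10 leaves 1538.64 for 12 columns, so c = 128.22 px.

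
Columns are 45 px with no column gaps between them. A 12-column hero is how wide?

With no column gaps, 12 columns span 12·45 = 540 px.

540 px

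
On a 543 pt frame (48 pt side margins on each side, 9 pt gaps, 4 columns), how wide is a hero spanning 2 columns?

219 pt

Content width = 543 − 2·48 = 447 pt.
4 columns + 3 gaps: 4c + 3·9 = 447.
4c = 447 − 27 = 420, so c = 105 pt.
2-column span = 2·105 + 1·9 = 219 pt.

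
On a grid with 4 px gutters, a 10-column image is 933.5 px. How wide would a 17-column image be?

1589.75 px

10 columns + 9 gutters: 10c + 9·4 = 933.5.
10c = 933.5 − 36 = 897.5, so c = 89.75 px.
Span of 17: 17·89.75 + 16·4 = 1525.75 + 64 = 1589.75 px.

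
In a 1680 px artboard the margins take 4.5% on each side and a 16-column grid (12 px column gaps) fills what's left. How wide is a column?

84.3 px

Margins: 4.5% × 1680 = 75.6 px each, so content = 1680 − 151.2 = 1528.8 px.
1528.8 − 15·12 = 1348.8; ÷16 gives c = 84.3 px.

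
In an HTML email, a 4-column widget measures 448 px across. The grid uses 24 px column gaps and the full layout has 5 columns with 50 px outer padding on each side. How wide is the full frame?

666 px

4 columns + 3 column gaps: 4c + 3·24 = 448.
4c = 448 − 72 = 376, so c = 94 px.
Adding margins, columns and gutters: 100 + 470 + 96 = 666 px.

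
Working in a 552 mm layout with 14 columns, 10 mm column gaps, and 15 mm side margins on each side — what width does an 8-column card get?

294 mm

Subtract both margins: 552 − 2·15 = 522 mm.
522 − 13·10 = 392; ÷14 gives c = 28 mm.
Span of 8: 8·28 + 7·10 = 224 + 70 = 294 mm.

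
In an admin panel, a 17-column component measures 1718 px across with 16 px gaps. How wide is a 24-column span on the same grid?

Subtracting 16 gaps of 16 leaves 1462 for 17 columns, so c = 86 px.
24 columns plus 23 gaps: 2064 + 368 = 2432 px.

2432 px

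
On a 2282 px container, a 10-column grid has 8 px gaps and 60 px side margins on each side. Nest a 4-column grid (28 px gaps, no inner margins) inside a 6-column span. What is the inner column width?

Inside the margins: 2282 − 120 = 2162 px.
2162 − 9·8 = 2090; ÷10 gives c = 209 px.
6 columns plus 5 gaps: 1254 + 40 = 1294 px.
1294 − 3·28 = 1210; ÷4 gives d = 302.5 px.

302.5 px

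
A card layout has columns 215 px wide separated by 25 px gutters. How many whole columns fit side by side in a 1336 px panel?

5 columns: 5·215 + 4·25 = 1175 px ≤ 1336.
6 columns: 1415 px > 1336. So 5.

5 columns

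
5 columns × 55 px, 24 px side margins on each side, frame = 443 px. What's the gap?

Take off 48 px of margins, leaving 395 px.
5·55 + 4g = 395 → 4g = 120 → g = 30 px.

30 px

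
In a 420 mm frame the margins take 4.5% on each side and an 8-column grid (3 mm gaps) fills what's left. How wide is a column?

45.15 mm

Margins: 4.5% × 420 = 18.9 mm each, so content = 420 − 37.8 = 382.2 mm.
Subtracting 7 gaps of 3 leaves 361.2 for 8 columns, so c = 45.15 mm.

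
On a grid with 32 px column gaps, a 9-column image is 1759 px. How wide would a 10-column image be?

9c + 8·32 = 1759 → 9c = 1503 → c = 167 px.
Span of 10: 10·167 + 9·32 = 1670 + 288 = 1958 px.

1958 px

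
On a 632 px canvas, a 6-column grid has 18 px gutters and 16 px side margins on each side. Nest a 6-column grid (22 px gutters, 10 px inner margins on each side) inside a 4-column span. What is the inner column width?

Outer content = 632 − 2·16 = 600 px.
6c + 5·18 = 600 → 6c = 510 → c = 85 px.
4 columns plus 3 gutters: 340 + 54 = 394 px.
Inner content = 394 − 2·10 = 374 px.
6 columns + 5 gutters: 6d + 5·22 = 374.
6d = 374 − 110 = 264, so d = 44 px.

44 px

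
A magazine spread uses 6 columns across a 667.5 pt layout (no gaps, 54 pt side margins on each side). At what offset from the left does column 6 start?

Inside the margins: 667.5 − 108 = 559.5 pt.
559.5 / 6 = 93.25 pt per column.
Each column+gutter stride is 93.25 pt; 5 of them past the 54 pt margin is 54 + 466.25 = 520.25 pt.

520.25 pt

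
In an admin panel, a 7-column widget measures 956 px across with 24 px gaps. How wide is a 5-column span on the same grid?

Subtracting 6 gaps of 24 leaves 812 for 7 columns, so c = 116 px.
5 columns plus 4 gaps: 580 + 96 = 676 px.

676 px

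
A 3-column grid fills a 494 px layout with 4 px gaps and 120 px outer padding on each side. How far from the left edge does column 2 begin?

Take off 240 px of margins, leaving 254 px.
Subtracting 2 gaps of 4 leaves 246 for 3 columns, so c = 82 px.
Before column 2: the margin + 1 column + 1 gap.
Offset = 120 + 1·(82 + 4) = 120 + 86 = 206 px.

206 px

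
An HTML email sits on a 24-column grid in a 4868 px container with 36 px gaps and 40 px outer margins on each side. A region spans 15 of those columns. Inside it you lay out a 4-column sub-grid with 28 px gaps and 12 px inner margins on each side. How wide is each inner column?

Subtract both margins: 4868 − 2·40 = 4788 px.
Subtracting 23 gaps of 36 leaves 3960 for 24 columns, so c = 165 px.
Span of 15: 15·165 + 14·36 = 2475 + 504 = 2979 px.
Inner content = 2979 − 2·12 = 2955 px.
Subtracting 3 gaps of 28 leaves 2871 for 4 columns, so d = 717.75 px.

717.75 px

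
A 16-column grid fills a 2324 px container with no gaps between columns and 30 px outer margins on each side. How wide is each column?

141.5 px

Inside the margins: 2324 − 60 = 2264 px.
16c = 2264 → c = 141.5 px.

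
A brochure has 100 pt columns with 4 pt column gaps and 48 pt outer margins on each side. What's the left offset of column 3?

256 pt

Each column+gutter stride is 104 pt; 2 of them past the 48 pt margin is 48 + 208 = 256 pt.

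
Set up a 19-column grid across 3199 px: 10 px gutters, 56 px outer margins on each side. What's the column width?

153 px

Inside the margins: 3199 − 112 = 3087 px.
3087 − 18·10 = 2907; ÷19 gives c = 153 px.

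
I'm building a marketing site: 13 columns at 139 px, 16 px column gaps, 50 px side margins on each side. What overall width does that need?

2099 px

Adding margins, columns and gutters: 100 + 1807 + 192 = 2099 px.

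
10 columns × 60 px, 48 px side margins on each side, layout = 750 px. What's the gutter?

Take off 96 px of margins, leaving 654 px.
10·60 + 9g = 654 → 9g = 54 → g = 6 px.

6 px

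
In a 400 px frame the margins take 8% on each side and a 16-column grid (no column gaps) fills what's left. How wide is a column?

21 px

Margins: 8% × 400 = 32 px each, so content = 400 − 64 = 336 px.
16c = 336 → c = 21 px.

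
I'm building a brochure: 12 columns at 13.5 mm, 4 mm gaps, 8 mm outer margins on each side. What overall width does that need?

222 mm

Adding margins, columns and gutters: 16 + 162 + 44 = 222 mm.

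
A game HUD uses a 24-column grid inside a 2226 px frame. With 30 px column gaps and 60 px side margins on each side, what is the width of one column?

Subtract both margins: 2226 − 2·60 = 2106 px.
24c + 23·30 = 2106 → 24c = 1416 → c = 59 px.

59 px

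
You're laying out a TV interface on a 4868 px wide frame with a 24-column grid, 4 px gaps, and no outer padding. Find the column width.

199 px

24 columns + 23 gaps: 24c + 23·4 = 4868.
24c = 4868 − 92 = 4776, so c = 199 px.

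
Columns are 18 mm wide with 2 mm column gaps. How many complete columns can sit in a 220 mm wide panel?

Each extra column adds 18 + 2 = 20 mm.
(220 + 2) / 20 = 11.10, so 11 columns fit.

11 columns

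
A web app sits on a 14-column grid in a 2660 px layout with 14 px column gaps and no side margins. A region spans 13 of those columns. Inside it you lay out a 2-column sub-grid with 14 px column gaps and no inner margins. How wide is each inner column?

1227.5 px

2660 − 13·14 = 2478; ÷14 gives c = 177 px.
13-column span = 13·177 + 12·14 = 2469 px.
2d + 1·14 = 2469 → 2d = 2455 → d = 1227.5 px.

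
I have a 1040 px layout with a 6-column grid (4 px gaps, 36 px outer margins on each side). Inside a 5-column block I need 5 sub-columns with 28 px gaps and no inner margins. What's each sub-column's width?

138.8 px

Take off 72 px of margins, leaving 968 px.
Subtracting 5 gaps of 4 leaves 948 for 6 columns, so c = 158 px.
5-column span = 5·158 + 4·4 = 806 px.
Subtracting 4 gaps of 28 leaves 694 for 5 columns, so d = 138.8 px.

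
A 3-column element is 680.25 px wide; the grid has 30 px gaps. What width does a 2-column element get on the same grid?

Subtracting 2 gaps of 30 leaves 620.25 for 3 columns, so c = 206.75 px.
2-column span = 2·206.75 + 1·30 = 443.5 px.

443.5 px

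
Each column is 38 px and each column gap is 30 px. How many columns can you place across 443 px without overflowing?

6 columns: 6·38 + 5·30 = 378 px ≤ 443.
7 columns: 446 px > 443. So 6.

6 columns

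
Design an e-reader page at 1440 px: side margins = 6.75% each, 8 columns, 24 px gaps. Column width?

134.7 px

Each margin = 6.75% of 1440 = 97.2 px; content = 1440 − 2·97.2 = 1245.6 px.
8c + 7·24 = 1245.6 → 8c = 1077.6 → c = 134.7 px.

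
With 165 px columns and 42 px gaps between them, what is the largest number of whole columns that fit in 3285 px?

16 columns

k columns need k·165 + (k−1)·42 = k·207 − 42.
k·207 − 42 ≤ 3285 → k ≤ 3327 / 207 ≈ 16.07, so k = 16.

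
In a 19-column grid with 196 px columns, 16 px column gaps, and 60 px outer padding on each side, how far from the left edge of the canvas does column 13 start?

Before column 13: the margin + 12 columns + 12 column gaps.
Offset = 60 + 12·(196 + 16) = 60 + 2544 = 2604 px.

2604 px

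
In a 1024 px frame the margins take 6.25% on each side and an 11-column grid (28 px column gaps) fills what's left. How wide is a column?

56 px

Each margin = 6.25% of 1024 = 64 px; content = 1024 − 2·64 = 896 px.
896 − 10·28 = 616; ÷11 gives c = 56 px.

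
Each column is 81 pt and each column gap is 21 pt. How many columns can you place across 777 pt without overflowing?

7 columns

Each extra column adds 81 + 21 = 102 pt.
(777 + 21) / 102 = 7.82, so 7 columns fit.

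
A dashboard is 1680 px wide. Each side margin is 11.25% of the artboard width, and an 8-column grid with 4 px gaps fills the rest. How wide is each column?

1680 × (1 − 2·11.25%) = 1680 × 77.5% = 1302 px for the columns.
8 columns + 7 gaps: 8c + 7·4 = 1302.
8c = 1302 − 28 = 1274, so c = 159.25 px.

159.25 px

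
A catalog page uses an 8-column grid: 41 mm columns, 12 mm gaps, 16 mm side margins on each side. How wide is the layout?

Total width: 2·16 + 8·41 + 7·12 = 444 mm.

444 mm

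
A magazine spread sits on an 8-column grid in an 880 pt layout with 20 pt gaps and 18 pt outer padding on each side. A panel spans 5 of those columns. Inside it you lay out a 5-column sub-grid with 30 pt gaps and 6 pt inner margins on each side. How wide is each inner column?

Inside the margins: 880 − 36 = 844 pt.
8 columns + 7 gaps: 8c + 7·20 = 844.
8c = 844 − 140 = 704, so c = 88 pt.
5 columns plus 4 gaps: 440 + 80 = 520 pt.
Inner content = 520 − 2·6 = 508 pt.
Subtracting 4 gaps of 30 leaves 388 for 5 columns, so d = 77.6 pt.

77.6 pt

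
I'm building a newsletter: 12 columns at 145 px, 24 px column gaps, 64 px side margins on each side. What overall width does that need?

Frame = 2·64 + 12·145 + 11·24 = 128 + 1740 + 264 = 2132 px.

2132 px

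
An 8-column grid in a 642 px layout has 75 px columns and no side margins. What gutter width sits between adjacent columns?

8 columns take 8·75 = 600 px; remaining 42 splits into 7 gutters.
g = 42 / 7 = 6 px.

6 px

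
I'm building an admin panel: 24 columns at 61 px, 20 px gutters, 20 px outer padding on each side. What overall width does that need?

1964 px

Artboard = 2·20 + 24·61 + 23·20 = 40 + 1464 + 460 = 1964 px.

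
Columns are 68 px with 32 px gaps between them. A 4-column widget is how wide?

368 px

4 columns plus 3 gaps: 272 + 96 = 368 px.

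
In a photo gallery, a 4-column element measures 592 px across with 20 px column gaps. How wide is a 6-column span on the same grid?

Subtracting 3 column gaps of 20 leaves 532 for 4 columns, so c = 133 px.
6-column span = 6·133 + 5·20 = 898 px.

898 px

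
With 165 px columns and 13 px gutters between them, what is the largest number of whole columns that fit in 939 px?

k columns need k·165 + (k−1)·13 = k·178 − 13.
k·178 − 13 ≤ 939 → k ≤ 952 / 178 ≈ 5.35, so k = 5.

5 columns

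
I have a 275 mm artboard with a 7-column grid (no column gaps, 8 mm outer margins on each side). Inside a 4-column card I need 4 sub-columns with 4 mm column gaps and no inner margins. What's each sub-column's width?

34 mm

Outer content = 275 − 2·8 = 259 mm.
259 / 7 = 37 mm per column.
With no column gaps, 4 columns span 4·37 = 148 mm.
148 − 3·4 = 136; ÷4 gives d = 34 mm.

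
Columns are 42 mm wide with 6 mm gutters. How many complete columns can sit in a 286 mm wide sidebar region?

6 columns

6 columns: 6·42 + 5·6 = 282 mm ≤ 286.
7 columns: 330 mm > 286. So 6.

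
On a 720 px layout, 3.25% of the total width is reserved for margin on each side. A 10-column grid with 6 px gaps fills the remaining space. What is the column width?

61.92 px

720 × (1 − 2·3.25%) = 720 × 93.5% = 673.2 px for the columns.
10 columns + 9 gaps: 10c + 9·6 = 673.2.
10c = 673.2 − 54 = 619.2, so c = 61.92 px.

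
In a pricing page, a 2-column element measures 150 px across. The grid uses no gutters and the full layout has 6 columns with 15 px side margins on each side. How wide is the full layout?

With no gutters, each column is 150/2 = 75 px.
Layout = 2·15 + 6·75 = 30 + 450 = 480 px.

480 px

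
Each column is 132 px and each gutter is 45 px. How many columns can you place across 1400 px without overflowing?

8 columns

8 columns: 8·132 + 7·45 = 1371 px ≤ 1400.
9 columns: 1548 px > 1400. So 8.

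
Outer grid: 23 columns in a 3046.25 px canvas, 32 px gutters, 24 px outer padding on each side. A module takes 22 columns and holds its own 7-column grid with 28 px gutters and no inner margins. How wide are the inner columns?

385.5 px

Subtract both margins: 3046.25 − 2·24 = 2998.25 px.
Subtracting 22 gutters of 32 leaves 2294.25 for 23 columns, so c = 99.75 px.
Span of 22: 22·99.75 + 21·32 = 2194.5 + 672 = 2866.5 px.
7 columns + 6 gutters: 7d + 6·28 = 2866.5.
7d = 2866.5 − 168 = 2698.5, so d = 385.5 px.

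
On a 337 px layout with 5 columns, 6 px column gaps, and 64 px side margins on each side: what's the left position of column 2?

107 px

Take off 128 px of margins, leaving 209 px.
209 − 4·6 = 185; ÷5 gives c = 37 px.
Each column+gutter stride is 43 px; 1 of them past the 64 px margin is 64 + 43 = 107 px.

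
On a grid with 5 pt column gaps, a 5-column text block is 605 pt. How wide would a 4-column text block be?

Subtracting 4 column gaps of 5 leaves 585 for 5 columns, so c = 117 pt.
4 columns plus 3 column gaps: 468 + 15 = 483 pt.

483 pt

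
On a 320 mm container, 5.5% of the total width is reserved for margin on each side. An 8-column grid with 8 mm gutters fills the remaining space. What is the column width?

Each margin = 5.5% of 320 = 17.6 mm; content = 320 − 2·17.6 = 284.8 mm.
284.8 − 7·8 = 228.8; ÷8 gives c = 28.6 mm.

28.6 mm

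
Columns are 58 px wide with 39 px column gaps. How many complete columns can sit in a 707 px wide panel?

7 columns: 7·58 + 6·39 = 640 px ≤ 707.
8 columns: 737 px > 707. So 7.

7 columns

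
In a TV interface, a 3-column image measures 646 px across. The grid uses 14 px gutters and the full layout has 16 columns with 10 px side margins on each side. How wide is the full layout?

3c + 2·14 = 646 → 3c = 618 → c = 206 px.
Adding margins, columns and gutters: 20 + 3296 + 210 = 3526 px.

3526 px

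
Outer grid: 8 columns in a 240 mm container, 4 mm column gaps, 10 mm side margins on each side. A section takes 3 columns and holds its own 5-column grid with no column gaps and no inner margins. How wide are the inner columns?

Inside the margins: 240 − 20 = 220 mm.
8c + 7·4 = 220 → 8c = 192 → c = 24 mm.
3-column span = 3·24 + 2·4 = 80 mm.
80 / 5 = 16 mm per column.

16 mm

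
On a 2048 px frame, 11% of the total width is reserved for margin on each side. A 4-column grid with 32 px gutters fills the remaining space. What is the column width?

375.36 px

2048 × (1 − 2·11%) = 2048 × 78% = 1597.44 px for the columns.
4c + 3·32 = 1597.44 → 4c = 1501.44 → c = 375.36 px.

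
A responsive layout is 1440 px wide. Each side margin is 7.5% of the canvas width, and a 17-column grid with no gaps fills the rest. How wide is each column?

72 px

1440 × (1 − 2·7.5%) = 1440 × 85% = 1224 px for the columns.
With no gaps, each column is 1224/17 = 72 px.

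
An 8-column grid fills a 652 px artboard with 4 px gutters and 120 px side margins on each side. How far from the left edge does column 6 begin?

380 px

Subtract both margins: 652 − 2·120 = 412 px.
8 columns + 7 gutters: 8c + 7·4 = 412.
8c = 412 − 28 = 384, so c = 48 px.
Before column 6: the margin + 5 columns + 5 gutters.
Offset = 120 + 5·(48 + 4) = 120 + 260 = 380 px.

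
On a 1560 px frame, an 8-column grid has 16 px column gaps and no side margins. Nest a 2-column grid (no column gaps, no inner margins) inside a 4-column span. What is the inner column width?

8c + 7·16 = 1560 → 8c = 1448 → c = 181 px.
Span of 4: 4·181 + 3·16 = 724 + 48 = 772 px.
2d = 772 → d = 386 px.

386 px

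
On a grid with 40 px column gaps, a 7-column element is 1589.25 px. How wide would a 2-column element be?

7 columns + 6 column gaps: 7c + 6·40 = 1589.25.
7c = 1589.25 − 240 = 1349.25, so c = 192.75 px.
2-column span = 2·192.75 + 1·40 = 425.5 px.

425.5 px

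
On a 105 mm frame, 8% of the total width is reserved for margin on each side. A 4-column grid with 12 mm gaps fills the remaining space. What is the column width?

Margins: 8% × 105 = 8.4 mm each, so content = 105 − 16.8 = 88.2 mm.
4c + 3·12 = 88.2 → 4c = 52.2 → c = 13.05 mm.

13.05 mm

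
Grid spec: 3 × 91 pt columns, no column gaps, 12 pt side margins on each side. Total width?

Total width: 2·12 + 3·91 = 297 pt.

297 pt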